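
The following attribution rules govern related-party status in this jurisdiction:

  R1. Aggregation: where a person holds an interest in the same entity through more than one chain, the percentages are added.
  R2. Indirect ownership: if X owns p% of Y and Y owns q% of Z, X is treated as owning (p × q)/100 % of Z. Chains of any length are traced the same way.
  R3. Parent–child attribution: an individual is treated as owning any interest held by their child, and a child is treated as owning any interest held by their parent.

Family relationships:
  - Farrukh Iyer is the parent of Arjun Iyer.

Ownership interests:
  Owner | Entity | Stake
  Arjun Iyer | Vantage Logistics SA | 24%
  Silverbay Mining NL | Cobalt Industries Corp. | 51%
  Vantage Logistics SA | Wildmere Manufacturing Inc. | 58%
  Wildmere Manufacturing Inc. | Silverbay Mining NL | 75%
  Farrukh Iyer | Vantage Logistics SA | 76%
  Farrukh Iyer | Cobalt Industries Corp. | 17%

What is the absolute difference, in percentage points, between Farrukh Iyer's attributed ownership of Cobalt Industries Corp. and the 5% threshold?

34.185

By parent–child attribution (R3), Farrukh Iyer is treated as also owning Arjun Iyer's interest in Vantage Logistics SA, giving 76% + 24% = 100%.
Chain via Vantage Logistics SA → Wildmere Manufacturing Inc. → Silverbay Mining NL (R2): 100% × 58% × 75% × 51% = 22.185% of Cobalt Industries Corp.
Direct interest in Cobalt Industries Corp: 17%.
Aggregating (R1): 22.185% + 17% = 39.185%.
39.185% exceeds the 5% threshold by 34.185 percentage points.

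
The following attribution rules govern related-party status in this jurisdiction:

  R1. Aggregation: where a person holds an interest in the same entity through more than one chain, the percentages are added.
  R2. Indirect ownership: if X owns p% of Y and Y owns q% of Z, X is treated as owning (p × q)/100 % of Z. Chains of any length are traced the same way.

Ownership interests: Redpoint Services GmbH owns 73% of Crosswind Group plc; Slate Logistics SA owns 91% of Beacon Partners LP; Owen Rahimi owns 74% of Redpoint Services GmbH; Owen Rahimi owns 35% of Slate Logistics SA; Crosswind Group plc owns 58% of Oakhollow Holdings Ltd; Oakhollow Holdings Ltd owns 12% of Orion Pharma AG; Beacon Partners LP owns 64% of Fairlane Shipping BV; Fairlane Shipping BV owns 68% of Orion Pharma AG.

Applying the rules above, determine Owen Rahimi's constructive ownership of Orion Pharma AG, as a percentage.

Chain via Redpoint Services GmbH → Crosswind Group plc → Oakhollow Holdings Ltd (R2): 74% × 73% × 58% × 12% = 3.759792% of Orion Pharma AG.
Chain via Slate Logistics SA → Beacon Partners LP → Fairlane Shipping BV (R2): 35% × 91% × 64% × 68% = 13.86112% of Orion Pharma AG.
Aggregating (R1): 3.759792% + 13.86112% = 17.620912%.

17.620912%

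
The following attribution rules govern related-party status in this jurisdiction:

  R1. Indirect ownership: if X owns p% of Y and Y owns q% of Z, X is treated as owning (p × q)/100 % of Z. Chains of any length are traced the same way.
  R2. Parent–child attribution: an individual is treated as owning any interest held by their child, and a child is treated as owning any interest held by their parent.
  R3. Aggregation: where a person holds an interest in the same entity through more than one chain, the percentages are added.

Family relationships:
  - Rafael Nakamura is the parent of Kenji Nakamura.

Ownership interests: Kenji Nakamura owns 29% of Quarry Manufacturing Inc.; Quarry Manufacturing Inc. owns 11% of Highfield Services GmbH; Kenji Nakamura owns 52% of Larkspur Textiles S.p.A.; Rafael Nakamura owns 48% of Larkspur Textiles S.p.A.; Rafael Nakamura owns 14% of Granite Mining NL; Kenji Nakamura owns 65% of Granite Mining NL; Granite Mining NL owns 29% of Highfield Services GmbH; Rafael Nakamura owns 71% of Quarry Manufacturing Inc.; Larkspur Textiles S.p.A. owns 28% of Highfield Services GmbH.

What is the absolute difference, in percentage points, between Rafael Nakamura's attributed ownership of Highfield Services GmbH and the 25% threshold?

By parent–child attribution (R2), Rafael Nakamura is treated as also owning Kenji Nakamura's interest in Granite Mining NL, giving 14% + 65% = 79%.
By parent–child attribution (R2), Rafael Nakamura is treated as also owning Kenji Nakamura's interest in Larkspur Textiles S.p.A, giving 48% + 52% = 100%.
By parent–child attribution (R2), Rafael Nakamura is treated as also owning Kenji Nakamura's interest in Quarry Manufacturing Inc, giving 71% + 29% = 100%.
Chain via Granite Mining NL (R1): 79% × 29% = 22.91% of Highfield Services GmbH.
Chain via Larkspur Textiles S.p.A. (R1): 100% × 28% = 28% of Highfield Services GmbH.
Chain via Quarry Manufacturing Inc. (R1): 100% × 11% = 11% of Highfield Services GmbH.
Aggregating (R3): 22.91% + 28% + 11% = 61.91%.
61.91% exceeds the 25% threshold by 36.91 percentage points.

36.91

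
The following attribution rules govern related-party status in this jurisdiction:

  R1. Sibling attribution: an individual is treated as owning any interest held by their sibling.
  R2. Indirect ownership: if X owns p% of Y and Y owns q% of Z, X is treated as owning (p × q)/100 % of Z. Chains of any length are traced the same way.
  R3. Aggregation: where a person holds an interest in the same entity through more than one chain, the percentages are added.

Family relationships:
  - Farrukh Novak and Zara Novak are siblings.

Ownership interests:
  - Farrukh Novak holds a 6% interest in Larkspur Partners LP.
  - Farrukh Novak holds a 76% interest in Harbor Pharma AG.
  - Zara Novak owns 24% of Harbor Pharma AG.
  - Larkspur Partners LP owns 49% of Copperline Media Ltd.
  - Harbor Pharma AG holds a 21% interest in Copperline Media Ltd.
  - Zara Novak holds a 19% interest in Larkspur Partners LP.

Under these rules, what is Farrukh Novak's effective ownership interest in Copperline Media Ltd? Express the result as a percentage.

33.25%

By sibling attribution (R1), Farrukh Novak is treated as also owning Zara Novak's interest in Harbor Pharma AG, giving 76% + 24% = 100%.
By sibling attribution (R1), Farrukh Novak is treated as also owning Zara Novak's interest in Larkspur Partners LP, giving 6% + 19% = 25%.
Chain via Harbor Pharma AG (R2): 100% × 21% = 21% of Copperline Media Ltd.
Chain via Larkspur Partners LP (R2): 25% × 49% = 12.25% of Copperline Media Ltd.
Aggregating (R3): 21% + 12.25% = 33.25%.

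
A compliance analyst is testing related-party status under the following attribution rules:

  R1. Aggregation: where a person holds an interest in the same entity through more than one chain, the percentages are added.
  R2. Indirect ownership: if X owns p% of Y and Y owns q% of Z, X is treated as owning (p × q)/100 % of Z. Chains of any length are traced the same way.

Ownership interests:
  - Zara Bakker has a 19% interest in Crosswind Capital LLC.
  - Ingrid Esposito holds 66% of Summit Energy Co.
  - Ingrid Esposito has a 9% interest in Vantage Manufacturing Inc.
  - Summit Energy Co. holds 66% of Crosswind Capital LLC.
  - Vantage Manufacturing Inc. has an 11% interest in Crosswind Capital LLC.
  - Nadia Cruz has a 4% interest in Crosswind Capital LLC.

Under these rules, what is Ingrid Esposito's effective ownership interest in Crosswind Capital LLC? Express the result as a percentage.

Chain via Summit Energy Co. (R2): 66% × 66% = 43.56% of Crosswind Capital LLC.
Chain via Vantage Manufacturing Inc. (R2): 9% × 11% = 0.99% of Crosswind Capital LLC.
Aggregating (R1): 43.56% + 0.99% = 44.55%.

44.55%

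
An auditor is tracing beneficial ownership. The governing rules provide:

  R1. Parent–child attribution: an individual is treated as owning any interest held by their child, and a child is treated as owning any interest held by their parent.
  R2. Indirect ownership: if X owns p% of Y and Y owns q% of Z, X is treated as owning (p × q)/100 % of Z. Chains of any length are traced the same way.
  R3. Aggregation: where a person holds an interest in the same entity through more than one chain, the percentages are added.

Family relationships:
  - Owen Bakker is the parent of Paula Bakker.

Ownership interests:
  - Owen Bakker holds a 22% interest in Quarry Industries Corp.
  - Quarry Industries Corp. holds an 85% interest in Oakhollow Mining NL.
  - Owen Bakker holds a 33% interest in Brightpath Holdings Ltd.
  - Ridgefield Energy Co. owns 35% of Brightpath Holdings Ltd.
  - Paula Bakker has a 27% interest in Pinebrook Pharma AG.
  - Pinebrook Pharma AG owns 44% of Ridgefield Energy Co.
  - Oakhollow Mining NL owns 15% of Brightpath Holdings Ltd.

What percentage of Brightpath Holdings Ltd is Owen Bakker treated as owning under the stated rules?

By parent–child attribution (R1), Owen Bakker is treated as owning Paula Bakker's 27% interest in Pinebrook Pharma AG.
Chain via Quarry Industries Corp. → Oakhollow Mining NL (R2): 22% × 85% × 15% = 2.805% of Brightpath Holdings Ltd.
Direct interest in Brightpath Holdings Ltd: 33%.
Chain via Pinebrook Pharma AG → Ridgefield Energy Co. (R2): 27% × 44% × 35% = 4.158% of Brightpath Holdings Ltd.
Aggregating (R3): 2.805% + 33% + 4.158% = 39.963%.

39.963%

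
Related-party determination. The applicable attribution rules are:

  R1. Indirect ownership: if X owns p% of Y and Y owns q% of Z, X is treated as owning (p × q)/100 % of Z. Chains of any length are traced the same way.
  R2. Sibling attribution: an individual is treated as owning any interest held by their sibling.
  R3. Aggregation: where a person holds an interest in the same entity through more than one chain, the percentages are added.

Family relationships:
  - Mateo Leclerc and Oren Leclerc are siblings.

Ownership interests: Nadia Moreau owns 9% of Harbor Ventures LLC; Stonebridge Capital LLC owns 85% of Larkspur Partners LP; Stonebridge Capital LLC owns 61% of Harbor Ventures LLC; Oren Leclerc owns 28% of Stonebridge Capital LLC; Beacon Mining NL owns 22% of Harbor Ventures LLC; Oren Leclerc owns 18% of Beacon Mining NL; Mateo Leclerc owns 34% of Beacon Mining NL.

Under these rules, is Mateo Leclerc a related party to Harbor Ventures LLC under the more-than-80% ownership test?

No

By sibling attribution (R2), Mateo Leclerc is treated as also owning Oren Leclerc's interest in Beacon Mining NL, giving 34% + 18% = 52%.
By sibling attribution (R2), Mateo Leclerc is treated as owning Oren Leclerc's 28% interest in Stonebridge Capital LLC.
Chain via Beacon Mining NL (R1): 52% × 22% = 11.44% of Harbor Ventures LLC.
Chain via Stonebridge Capital LLC (R1): 28% × 61% = 17.08% of Harbor Ventures LLC.
Aggregating (R3): 11.44% + 17.08% = 28.52%.
28.52% does not exceed the 80% threshold, so Mateo is not a related party to Harbor Ventures LLC.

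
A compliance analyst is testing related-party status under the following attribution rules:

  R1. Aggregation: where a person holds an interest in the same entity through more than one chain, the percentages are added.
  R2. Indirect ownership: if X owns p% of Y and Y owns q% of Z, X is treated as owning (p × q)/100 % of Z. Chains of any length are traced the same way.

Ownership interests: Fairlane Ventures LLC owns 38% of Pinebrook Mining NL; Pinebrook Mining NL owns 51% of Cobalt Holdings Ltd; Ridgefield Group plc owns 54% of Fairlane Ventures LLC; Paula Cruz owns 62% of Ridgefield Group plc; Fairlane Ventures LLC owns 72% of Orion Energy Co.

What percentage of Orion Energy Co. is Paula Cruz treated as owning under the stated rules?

Chain via Ridgefield Group plc → Fairlane Ventures LLC (R2): 62% × 54% × 72% = 24.1056% of Orion Energy Co.

24.1056%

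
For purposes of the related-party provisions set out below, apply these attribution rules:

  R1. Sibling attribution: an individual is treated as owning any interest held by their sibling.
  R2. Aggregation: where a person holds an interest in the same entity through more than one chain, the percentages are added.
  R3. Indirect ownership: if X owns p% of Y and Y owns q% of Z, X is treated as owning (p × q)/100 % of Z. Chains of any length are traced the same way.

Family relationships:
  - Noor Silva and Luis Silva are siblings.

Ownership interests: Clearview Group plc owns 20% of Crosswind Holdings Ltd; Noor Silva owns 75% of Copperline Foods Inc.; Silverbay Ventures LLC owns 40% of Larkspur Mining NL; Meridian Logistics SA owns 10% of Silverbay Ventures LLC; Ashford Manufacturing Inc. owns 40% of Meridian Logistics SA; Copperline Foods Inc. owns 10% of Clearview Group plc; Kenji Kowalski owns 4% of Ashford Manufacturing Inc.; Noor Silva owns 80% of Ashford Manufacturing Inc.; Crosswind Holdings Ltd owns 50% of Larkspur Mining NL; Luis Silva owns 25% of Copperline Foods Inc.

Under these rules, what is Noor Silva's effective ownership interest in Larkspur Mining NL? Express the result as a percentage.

By sibling attribution (R1), Noor Silva is treated as also owning Luis Silva's interest in Copperline Foods Inc, giving 75% + 25% = 100%.
Chain via Copperline Foods Inc. → Clearview Group plc → Crosswind Holdings Ltd (R3): 100% × 10% × 20% × 50% = 1% of Larkspur Mining NL.
Chain via Ashford Manufacturing Inc. → Meridian Logistics SA → Silverbay Ventures LLC (R3): 80% × 40% × 10% × 40% = 1.28% of Larkspur Mining NL.
Aggregating (R2): 1% + 1.28% = 2.28%.

2.28%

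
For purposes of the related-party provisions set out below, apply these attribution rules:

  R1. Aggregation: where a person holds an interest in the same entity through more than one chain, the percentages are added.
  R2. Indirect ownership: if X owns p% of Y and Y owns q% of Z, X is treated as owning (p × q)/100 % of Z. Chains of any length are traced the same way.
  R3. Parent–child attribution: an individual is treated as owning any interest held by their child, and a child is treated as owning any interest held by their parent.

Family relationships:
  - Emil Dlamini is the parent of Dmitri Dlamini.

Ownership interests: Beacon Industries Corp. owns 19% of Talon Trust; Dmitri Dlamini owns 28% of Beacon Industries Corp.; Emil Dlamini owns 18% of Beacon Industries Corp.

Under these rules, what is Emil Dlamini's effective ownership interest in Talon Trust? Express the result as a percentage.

8.74%

By parent–child attribution (R3), Emil Dlamini is treated as also owning Dmitri Dlamini's interest in Beacon Industries Corp, giving 18% + 28% = 46%.
Chain via Beacon Industries Corp. (R2): 46% × 19% = 8.74% of Talon Trust.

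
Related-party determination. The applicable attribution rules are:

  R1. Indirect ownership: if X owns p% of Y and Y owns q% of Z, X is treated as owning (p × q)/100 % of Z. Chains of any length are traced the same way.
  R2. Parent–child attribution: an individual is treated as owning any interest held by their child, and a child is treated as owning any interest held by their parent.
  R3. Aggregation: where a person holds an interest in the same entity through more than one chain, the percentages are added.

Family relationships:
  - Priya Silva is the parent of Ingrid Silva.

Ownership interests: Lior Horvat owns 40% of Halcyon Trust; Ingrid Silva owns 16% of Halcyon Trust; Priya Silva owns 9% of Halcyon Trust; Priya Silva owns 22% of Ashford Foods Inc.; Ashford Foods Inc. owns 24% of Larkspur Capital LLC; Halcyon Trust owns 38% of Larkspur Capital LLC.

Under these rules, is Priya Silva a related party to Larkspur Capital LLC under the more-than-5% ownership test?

Yes

By parent–child attribution (R2), Priya Silva is treated as also owning Ingrid Silva's interest in Halcyon Trust, giving 9% + 16% = 25%.
Chain via Ashford Foods Inc. (R1): 22% × 24% = 5.28% of Larkspur Capital LLC.
Chain via Halcyon Trust (R1): 25% × 38% = 9.5% of Larkspur Capital LLC.
Aggregating (R3): 5.28% + 9.5% = 14.78%.
14.78% exceeds the 5% threshold, so Priya is a related party to Larkspur Capital LLC.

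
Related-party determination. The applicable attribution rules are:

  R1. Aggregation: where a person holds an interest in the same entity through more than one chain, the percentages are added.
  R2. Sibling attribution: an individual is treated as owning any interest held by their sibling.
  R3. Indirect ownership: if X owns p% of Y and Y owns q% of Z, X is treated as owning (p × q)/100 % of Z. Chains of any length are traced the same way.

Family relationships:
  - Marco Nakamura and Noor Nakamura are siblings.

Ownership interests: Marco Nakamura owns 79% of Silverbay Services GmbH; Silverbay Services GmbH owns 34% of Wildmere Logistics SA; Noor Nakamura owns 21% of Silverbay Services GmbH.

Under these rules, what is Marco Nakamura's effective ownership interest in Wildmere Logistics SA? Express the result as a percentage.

34%

By sibling attribution (R2), Marco Nakamura is treated as also owning Noor Nakamura's interest in Silverbay Services GmbH, giving 79% + 21% = 100%.
Chain via Silverbay Services GmbH (R3): 100% × 34% = 34% of Wildmere Logistics SA.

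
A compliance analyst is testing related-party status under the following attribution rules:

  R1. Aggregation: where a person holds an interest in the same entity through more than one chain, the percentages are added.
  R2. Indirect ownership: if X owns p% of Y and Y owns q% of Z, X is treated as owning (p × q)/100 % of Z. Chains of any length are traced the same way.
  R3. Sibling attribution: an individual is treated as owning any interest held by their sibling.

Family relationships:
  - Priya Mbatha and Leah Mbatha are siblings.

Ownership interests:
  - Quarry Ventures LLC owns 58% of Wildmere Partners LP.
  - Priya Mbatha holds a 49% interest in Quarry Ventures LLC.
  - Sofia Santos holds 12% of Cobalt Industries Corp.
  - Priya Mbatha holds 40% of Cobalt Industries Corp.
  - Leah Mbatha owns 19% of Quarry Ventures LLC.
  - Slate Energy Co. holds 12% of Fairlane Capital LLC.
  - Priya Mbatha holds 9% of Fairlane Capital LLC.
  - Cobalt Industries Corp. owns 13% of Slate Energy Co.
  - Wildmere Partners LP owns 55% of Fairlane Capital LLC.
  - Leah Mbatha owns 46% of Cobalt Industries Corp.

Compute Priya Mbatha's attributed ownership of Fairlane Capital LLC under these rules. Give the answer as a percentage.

32.0336%

By sibling attribution (R3), Priya Mbatha is treated as also owning Leah Mbatha's interest in Quarry Ventures LLC, giving 49% + 19% = 68%.
By sibling attribution (R3), Priya Mbatha is treated as also owning Leah Mbatha's interest in Cobalt Industries Corp, giving 40% + 46% = 86%.
Chain via Quarry Ventures LLC → Wildmere Partners LP (R2): 68% × 58% × 55% = 21.692% of Fairlane Capital LLC.
Chain via Cobalt Industries Corp. → Slate Energy Co. (R2): 86% × 13% × 12% = 1.3416% of Fairlane Capital LLC.
Direct interest in Fairlane Capital LLC: 9%.
Aggregating (R1): 21.692% + 1.3416% + 9% = 32.0336%.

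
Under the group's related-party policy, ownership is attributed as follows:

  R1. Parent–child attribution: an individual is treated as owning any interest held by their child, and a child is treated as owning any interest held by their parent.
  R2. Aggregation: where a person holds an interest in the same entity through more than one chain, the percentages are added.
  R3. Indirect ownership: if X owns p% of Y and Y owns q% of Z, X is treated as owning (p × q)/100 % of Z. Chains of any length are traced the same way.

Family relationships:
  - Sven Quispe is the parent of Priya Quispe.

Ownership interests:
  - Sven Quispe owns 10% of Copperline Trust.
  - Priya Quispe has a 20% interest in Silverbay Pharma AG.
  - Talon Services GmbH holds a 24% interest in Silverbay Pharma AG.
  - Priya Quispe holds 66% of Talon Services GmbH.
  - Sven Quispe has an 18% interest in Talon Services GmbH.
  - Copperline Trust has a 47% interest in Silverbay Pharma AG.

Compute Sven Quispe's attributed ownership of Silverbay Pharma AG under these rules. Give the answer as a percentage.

By parent–child attribution (R1), Sven Quispe is treated as also owning Priya Quispe's interest in Talon Services GmbH, giving 18% + 66% = 84%.
By parent–child attribution (R1), Sven Quispe is treated as owning Priya Quispe's 20% interest in Silverbay Pharma AG.
Chain via Copperline Trust (R3): 10% × 47% = 4.7% of Silverbay Pharma AG.
Chain via Talon Services GmbH (R3): 84% × 24% = 20.16% of Silverbay Pharma AG.
Direct interest in Silverbay Pharma AG: 20%.
Aggregating (R2): 4.7% + 20.16% + 20% = 44.86%.

44.86%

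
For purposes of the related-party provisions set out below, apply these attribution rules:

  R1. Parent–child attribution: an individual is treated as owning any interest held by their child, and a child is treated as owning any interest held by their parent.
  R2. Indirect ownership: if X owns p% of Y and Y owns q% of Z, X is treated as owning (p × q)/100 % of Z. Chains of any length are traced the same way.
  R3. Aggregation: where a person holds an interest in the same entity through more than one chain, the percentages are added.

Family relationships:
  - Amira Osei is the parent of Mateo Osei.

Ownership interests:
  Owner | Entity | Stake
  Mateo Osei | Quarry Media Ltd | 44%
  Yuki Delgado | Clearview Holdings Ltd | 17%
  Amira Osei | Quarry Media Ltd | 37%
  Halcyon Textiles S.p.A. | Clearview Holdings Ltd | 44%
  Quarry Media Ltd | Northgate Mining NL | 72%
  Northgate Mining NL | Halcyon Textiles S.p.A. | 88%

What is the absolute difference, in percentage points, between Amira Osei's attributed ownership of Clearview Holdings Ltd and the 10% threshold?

By parent–child attribution (R1), Amira Osei is treated as also owning Mateo Osei's interest in Quarry Media Ltd, giving 37% + 44% = 81%.
Chain via Quarry Media Ltd → Northgate Mining NL → Halcyon Textiles S.p.A. (R2): 81% × 72% × 88% × 44% = 22.581504% of Clearview Holdings Ltd.
22.581504% exceeds the 10% threshold by 12.581504 percentage points.

12.581504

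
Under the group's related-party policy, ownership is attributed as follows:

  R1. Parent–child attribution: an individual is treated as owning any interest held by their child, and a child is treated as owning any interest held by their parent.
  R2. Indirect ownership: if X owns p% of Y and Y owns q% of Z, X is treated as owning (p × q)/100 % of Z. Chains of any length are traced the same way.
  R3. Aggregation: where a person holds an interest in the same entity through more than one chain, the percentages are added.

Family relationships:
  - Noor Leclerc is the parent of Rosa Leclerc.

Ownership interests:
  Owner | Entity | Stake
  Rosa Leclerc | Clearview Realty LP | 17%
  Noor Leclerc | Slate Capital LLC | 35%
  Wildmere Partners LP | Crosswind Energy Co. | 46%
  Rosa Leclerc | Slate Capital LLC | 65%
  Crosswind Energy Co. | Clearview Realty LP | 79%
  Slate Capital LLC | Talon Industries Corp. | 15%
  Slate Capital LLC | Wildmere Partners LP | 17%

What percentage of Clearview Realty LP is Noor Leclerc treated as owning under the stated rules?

23.1778%

By parent–child attribution (R1), Noor Leclerc is treated as also owning Rosa Leclerc's interest in Slate Capital LLC, giving 35% + 65% = 100%.
By parent–child attribution (R1), Noor Leclerc is treated as owning Rosa Leclerc's 17% interest in Clearview Realty LP.
Chain via Slate Capital LLC → Wildmere Partners LP → Crosswind Energy Co. (R2): 100% × 17% × 46% × 79% = 6.1778% of Clearview Realty LP.
Direct interest in Clearview Realty LP: 17%.
Aggregating (R3): 6.1778% + 17% = 23.1778%.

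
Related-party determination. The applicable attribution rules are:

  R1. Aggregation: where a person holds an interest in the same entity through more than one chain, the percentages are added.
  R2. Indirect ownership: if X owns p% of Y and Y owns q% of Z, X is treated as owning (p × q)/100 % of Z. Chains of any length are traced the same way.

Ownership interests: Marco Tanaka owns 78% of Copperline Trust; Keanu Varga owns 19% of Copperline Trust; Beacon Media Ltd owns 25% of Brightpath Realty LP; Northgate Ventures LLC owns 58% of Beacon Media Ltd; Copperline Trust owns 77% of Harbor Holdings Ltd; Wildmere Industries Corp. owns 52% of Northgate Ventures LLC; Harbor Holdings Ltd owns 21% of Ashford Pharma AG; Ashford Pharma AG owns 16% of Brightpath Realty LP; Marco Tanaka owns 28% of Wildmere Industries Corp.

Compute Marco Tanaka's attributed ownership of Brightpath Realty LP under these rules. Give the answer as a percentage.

4.129216%

Chain via Copperline Trust → Harbor Holdings Ltd → Ashford Pharma AG (R2): 78% × 77% × 21% × 16% = 2.018016% of Brightpath Realty LP.
Chain via Wildmere Industries Corp. → Northgate Ventures LLC → Beacon Media Ltd (R2): 28% × 52% × 58% × 25% = 2.1112% of Brightpath Realty LP.
Aggregating (R1): 2.018016% + 2.1112% = 4.129216%.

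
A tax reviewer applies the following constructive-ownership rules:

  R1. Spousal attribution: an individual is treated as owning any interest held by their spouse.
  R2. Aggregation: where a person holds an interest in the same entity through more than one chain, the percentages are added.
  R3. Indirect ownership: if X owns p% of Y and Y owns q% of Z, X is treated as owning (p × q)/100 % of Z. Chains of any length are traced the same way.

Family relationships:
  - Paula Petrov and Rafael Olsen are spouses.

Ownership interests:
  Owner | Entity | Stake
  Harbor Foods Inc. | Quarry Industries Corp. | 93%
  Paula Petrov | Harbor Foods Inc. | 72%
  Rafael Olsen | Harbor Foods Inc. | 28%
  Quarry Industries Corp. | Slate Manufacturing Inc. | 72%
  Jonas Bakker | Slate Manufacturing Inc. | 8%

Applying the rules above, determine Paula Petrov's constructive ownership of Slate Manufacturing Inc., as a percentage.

By spousal attribution (R1), Paula Petrov is treated as also owning Rafael Olsen's interest in Harbor Foods Inc, giving 72% + 28% = 100%.
Chain via Harbor Foods Inc. → Quarry Industries Corp. (R3): 100% × 93% × 72% = 66.96% of Slate Manufacturing Inc.

66.96%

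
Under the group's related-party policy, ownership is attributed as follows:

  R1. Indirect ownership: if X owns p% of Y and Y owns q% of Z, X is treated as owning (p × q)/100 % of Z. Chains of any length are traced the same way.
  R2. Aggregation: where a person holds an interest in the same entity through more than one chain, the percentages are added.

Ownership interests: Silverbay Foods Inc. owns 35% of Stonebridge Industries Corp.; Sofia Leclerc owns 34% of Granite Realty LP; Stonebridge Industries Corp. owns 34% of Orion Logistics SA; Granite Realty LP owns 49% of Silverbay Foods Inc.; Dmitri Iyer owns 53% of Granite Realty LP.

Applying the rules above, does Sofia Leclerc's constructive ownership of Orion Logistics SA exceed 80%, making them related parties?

No

Chain via Granite Realty LP → Silverbay Foods Inc. → Stonebridge Industries Corp. (R1): 34% × 49% × 35% × 34% = 1.98254% of Orion Logistics SA.
1.98254% does not exceed the 80% threshold, so Sofia is not a related party to Orion Logistics SA.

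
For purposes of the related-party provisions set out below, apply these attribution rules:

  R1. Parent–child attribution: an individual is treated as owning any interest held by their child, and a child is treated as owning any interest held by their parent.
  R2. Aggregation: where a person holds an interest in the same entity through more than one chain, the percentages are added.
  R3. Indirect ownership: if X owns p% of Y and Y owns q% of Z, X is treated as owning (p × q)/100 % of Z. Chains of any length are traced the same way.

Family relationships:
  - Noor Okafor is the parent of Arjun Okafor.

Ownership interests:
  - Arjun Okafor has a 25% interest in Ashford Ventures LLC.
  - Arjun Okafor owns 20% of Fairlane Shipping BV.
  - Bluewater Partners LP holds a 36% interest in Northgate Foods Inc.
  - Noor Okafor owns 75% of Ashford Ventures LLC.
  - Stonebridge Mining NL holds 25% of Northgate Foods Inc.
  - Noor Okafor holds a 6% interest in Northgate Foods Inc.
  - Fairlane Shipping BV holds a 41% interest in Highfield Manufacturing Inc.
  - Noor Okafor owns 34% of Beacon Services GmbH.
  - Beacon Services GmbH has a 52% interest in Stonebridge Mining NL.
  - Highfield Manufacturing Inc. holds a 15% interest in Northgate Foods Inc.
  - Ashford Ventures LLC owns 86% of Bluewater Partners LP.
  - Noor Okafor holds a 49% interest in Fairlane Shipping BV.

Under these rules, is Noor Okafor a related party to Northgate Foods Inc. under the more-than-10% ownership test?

Yes

By parent–child attribution (R1), Noor Okafor is treated as also owning Arjun Okafor's interest in Fairlane Shipping BV, giving 49% + 20% = 69%.
By parent–child attribution (R1), Noor Okafor is treated as also owning Arjun Okafor's interest in Ashford Ventures LLC, giving 75% + 25% = 100%.
Chain via Beacon Services GmbH → Stonebridge Mining NL (R3): 34% × 52% × 25% = 4.42% of Northgate Foods Inc.
Chain via Fairlane Shipping BV → Highfield Manufacturing Inc. (R3): 69% × 41% × 15% = 4.2435% of Northgate Foods Inc.
Chain via Ashford Ventures LLC → Bluewater Partners LP (R3): 100% × 86% × 36% = 30.96% of Northgate Foods Inc.
Direct interest in Northgate Foods Inc: 6%.
Aggregating (R2): 4.42% + 4.2435% + 30.96% + 6% = 45.6235%.
45.6235% exceeds the 10% threshold, so Noor is a related party to Northgate Foods Inc.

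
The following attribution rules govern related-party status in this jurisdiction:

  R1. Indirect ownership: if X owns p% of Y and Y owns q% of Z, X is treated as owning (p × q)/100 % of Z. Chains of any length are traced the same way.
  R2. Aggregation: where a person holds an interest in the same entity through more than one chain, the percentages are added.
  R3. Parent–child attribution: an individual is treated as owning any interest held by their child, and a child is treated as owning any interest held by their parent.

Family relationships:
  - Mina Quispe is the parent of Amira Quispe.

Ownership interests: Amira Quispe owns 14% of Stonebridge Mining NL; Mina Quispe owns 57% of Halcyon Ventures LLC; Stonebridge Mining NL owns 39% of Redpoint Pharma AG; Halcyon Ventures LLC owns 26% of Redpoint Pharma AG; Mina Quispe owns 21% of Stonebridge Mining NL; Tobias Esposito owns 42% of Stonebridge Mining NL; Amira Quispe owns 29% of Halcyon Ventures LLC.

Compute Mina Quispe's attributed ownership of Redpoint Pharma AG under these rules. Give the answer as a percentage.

36.01%

By parent–child attribution (R3), Mina Quispe is treated as also owning Amira Quispe's interest in Halcyon Ventures LLC, giving 57% + 29% = 86%.
By parent–child attribution (R3), Mina Quispe is treated as also owning Amira Quispe's interest in Stonebridge Mining NL, giving 21% + 14% = 35%.
Chain via Halcyon Ventures LLC (R1): 86% × 26% = 22.36% of Redpoint Pharma AG.
Chain via Stonebridge Mining NL (R1): 35% × 39% = 13.65% of Redpoint Pharma AG.
Aggregating (R2): 22.36% + 13.65% = 36.01%.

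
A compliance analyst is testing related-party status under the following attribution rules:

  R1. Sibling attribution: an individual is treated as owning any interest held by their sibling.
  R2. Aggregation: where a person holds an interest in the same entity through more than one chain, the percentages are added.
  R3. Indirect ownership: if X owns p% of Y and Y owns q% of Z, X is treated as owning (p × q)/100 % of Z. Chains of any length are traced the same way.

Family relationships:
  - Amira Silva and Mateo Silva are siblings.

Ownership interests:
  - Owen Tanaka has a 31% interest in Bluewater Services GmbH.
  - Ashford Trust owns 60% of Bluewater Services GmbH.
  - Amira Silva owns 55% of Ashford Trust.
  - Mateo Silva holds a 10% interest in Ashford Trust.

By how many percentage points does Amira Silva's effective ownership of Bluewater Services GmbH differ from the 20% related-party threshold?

19

By sibling attribution (R1), Amira Silva is treated as also owning Mateo Silva's interest in Ashford Trust, giving 55% + 10% = 65%.
Chain via Ashford Trust (R3): 65% × 60% = 39% of Bluewater Services GmbH.
39% exceeds the 20% threshold by 19 percentage points.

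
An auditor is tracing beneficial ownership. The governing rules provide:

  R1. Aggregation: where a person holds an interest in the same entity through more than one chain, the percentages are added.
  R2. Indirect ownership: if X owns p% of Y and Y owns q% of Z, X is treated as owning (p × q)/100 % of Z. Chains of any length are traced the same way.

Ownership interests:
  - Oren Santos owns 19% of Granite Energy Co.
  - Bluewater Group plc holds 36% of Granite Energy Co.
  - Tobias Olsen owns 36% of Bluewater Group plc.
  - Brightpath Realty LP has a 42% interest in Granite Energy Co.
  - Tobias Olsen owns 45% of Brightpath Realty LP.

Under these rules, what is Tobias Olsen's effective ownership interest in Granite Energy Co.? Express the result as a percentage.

31.86%

Chain via Brightpath Realty LP (R2): 45% × 42% = 18.9% of Granite Energy Co.
Chain via Bluewater Group plc (R2): 36% × 36% = 12.96% of Granite Energy Co.
Aggregating (R1): 18.9% + 12.96% = 31.86%.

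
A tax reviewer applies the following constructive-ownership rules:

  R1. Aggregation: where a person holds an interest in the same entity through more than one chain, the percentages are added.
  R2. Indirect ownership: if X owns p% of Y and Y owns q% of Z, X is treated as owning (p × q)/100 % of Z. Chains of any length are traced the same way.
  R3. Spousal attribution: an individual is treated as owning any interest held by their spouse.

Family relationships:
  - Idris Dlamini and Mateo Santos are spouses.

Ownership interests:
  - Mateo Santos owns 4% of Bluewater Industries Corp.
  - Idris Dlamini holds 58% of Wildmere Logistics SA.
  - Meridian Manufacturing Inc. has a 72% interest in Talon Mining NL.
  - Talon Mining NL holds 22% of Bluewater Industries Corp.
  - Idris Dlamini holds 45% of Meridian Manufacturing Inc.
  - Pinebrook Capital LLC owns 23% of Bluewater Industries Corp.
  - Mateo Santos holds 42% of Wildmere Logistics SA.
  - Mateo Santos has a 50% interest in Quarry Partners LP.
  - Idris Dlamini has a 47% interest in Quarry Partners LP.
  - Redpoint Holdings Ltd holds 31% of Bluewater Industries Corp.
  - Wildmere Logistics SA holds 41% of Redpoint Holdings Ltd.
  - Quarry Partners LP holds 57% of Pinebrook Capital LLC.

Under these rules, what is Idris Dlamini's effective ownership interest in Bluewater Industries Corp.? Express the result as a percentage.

36.5547%

By spousal attribution (R3), Idris Dlamini is treated as also owning Mateo Santos's interest in Wildmere Logistics SA, giving 58% + 42% = 100%.
By spousal attribution (R3), Idris Dlamini is treated as also owning Mateo Santos's interest in Quarry Partners LP, giving 47% + 50% = 97%.
By spousal attribution (R3), Idris Dlamini is treated as owning Mateo Santos's 4% interest in Bluewater Industries Corp.
Chain via Wildmere Logistics SA → Redpoint Holdings Ltd (R2): 100% × 41% × 31% = 12.71% of Bluewater Industries Corp.
Chain via Meridian Manufacturing Inc. → Talon Mining NL (R2): 45% × 72% × 22% = 7.128% of Bluewater Industries Corp.
Chain via Quarry Partners LP → Pinebrook Capital LLC (R2): 97% × 57% × 23% = 12.7167% of Bluewater Industries Corp.
Direct interest in Bluewater Industries Corp: 4%.
Aggregating (R1): 12.71% + 7.128% + 12.7167% + 4% = 36.5547%.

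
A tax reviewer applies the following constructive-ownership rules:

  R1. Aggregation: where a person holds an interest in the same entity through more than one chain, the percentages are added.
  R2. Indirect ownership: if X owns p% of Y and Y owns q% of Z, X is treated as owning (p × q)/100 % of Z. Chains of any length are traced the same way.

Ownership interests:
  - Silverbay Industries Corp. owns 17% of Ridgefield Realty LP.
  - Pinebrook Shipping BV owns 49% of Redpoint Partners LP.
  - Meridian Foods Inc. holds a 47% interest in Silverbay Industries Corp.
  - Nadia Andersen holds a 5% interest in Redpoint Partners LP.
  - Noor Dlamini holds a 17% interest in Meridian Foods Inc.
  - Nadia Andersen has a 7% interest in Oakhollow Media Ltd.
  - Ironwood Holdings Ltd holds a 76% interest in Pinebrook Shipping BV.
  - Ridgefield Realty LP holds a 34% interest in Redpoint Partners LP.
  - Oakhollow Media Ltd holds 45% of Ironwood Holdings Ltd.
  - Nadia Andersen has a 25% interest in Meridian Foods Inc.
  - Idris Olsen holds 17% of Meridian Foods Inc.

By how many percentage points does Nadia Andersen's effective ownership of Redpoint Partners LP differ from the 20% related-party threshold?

13.14779

Chain via Meridian Foods Inc. → Silverbay Industries Corp. → Ridgefield Realty LP (R2): 25% × 47% × 17% × 34% = 0.67915% of Redpoint Partners LP.
Chain via Oakhollow Media Ltd → Ironwood Holdings Ltd → Pinebrook Shipping BV (R2): 7% × 45% × 76% × 49% = 1.17306% of Redpoint Partners LP.
Direct interest in Redpoint Partners LP: 5%.
Aggregating (R1): 0.67915% + 1.17306% + 5% = 6.85221%.
6.85221% falls short of the 20% threshold by 13.14779 percentage points.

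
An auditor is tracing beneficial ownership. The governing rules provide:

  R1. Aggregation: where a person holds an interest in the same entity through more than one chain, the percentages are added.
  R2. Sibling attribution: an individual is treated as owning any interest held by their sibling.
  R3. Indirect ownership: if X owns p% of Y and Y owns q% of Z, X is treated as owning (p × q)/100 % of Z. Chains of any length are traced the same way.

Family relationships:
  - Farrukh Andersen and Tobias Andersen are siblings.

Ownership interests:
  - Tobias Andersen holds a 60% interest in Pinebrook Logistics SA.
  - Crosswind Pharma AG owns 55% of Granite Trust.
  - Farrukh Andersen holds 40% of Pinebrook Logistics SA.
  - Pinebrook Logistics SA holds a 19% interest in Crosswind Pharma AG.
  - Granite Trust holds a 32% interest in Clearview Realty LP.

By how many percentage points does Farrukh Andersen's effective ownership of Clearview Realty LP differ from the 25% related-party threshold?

By sibling attribution (R2), Farrukh Andersen is treated as also owning Tobias Andersen's interest in Pinebrook Logistics SA, giving 40% + 60% = 100%.
Chain via Pinebrook Logistics SA → Crosswind Pharma AG → Granite Trust (R3): 100% × 19% × 55% × 32% = 3.344% of Clearview Realty LP.
3.344% falls short of the 25% threshold by 21.656 percentage points.

21.656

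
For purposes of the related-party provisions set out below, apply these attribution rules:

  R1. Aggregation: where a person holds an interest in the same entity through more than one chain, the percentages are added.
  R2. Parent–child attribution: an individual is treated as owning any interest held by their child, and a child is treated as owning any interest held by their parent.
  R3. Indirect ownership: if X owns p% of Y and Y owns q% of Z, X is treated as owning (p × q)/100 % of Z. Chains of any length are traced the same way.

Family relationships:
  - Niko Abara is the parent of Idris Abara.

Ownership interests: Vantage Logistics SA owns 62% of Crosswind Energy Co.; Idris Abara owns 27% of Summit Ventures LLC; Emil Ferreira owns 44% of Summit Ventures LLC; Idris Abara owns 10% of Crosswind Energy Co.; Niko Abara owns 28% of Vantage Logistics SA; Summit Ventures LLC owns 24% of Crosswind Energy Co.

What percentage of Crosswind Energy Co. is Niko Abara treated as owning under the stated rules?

By parent–child attribution (R2), Niko Abara is treated as owning Idris Abara's 27% interest in Summit Ventures LLC.
By parent–child attribution (R2), Niko Abara is treated as owning Idris Abara's 10% interest in Crosswind Energy Co.
Chain via Vantage Logistics SA (R3): 28% × 62% = 17.36% of Crosswind Energy Co.
Chain via Summit Ventures LLC (R3): 27% × 24% = 6.48% of Crosswind Energy Co.
Direct interest in Crosswind Energy Co: 10%.
Aggregating (R1): 17.36% + 6.48% + 10% = 33.84%.

33.84%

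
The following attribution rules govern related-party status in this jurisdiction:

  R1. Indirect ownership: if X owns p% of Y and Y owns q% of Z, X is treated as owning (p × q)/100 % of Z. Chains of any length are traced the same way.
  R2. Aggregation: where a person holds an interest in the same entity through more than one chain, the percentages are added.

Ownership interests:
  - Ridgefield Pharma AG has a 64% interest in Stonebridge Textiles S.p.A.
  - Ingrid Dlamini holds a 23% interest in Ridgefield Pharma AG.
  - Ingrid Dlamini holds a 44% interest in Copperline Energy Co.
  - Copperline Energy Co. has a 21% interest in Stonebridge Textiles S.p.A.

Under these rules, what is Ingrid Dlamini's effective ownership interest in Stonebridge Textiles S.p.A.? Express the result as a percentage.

Chain via Ridgefield Pharma AG (R1): 23% × 64% = 14.72% of Stonebridge Textiles S.p.A.
Chain via Copperline Energy Co. (R1): 44% × 21% = 9.24% of Stonebridge Textiles S.p.A.
Aggregating (R2): 14.72% + 9.24% = 23.96%.

23.96%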